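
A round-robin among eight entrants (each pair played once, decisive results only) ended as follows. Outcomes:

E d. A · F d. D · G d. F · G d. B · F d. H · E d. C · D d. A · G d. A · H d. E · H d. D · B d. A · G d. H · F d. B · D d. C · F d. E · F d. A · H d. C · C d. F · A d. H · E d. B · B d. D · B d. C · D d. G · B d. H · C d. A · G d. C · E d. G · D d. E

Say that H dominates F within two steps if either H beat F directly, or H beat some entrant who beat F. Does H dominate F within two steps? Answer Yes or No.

Yes

H did not beat F directly.
H beat C, D, E. Of those, C beat F.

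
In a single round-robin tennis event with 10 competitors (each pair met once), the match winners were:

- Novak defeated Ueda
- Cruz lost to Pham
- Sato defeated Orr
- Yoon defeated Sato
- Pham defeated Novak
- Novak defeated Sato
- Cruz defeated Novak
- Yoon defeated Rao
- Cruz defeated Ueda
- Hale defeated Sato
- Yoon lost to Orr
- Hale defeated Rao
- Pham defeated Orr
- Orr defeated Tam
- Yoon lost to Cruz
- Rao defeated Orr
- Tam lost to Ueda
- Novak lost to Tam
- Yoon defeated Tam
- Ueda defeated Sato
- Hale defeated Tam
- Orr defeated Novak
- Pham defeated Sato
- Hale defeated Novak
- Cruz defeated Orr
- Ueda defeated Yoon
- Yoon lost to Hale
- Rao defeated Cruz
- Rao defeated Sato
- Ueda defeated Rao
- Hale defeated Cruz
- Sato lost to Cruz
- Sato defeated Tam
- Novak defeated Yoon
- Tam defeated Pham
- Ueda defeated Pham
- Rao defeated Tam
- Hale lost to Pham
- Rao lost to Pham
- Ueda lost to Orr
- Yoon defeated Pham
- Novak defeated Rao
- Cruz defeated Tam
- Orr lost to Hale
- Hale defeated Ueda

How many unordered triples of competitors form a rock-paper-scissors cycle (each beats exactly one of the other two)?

26

Win totals: Novak 4, Sato 2, Rao 4, Yoon 4, Tam 2, Hale 8, Cruz 6, Pham 6, Orr 4, Ueda 5.
A competitor with w wins dominates both others in C(w,2) triples; summing gives 6 + 1 + 6 + 6 + 1 + 28 + 15 + 15 + 6 + 10 = 94 transitive triples.
Total triples C(10,3) = 120, so cyclic triples = 120 − 94 = 26.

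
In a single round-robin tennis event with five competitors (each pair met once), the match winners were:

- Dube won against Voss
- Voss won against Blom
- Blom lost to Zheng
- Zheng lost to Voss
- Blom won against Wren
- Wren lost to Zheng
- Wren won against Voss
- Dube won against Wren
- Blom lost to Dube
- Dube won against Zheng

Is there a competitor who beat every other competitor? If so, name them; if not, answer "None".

Dube

Dube has 4 wins out of 4 opponents — a perfect record.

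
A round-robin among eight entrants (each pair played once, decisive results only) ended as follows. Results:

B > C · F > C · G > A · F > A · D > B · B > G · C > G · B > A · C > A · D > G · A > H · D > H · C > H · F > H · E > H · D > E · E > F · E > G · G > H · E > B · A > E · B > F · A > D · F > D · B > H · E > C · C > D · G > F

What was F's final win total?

4

F's results: beat A, C, D, H; lost to B, E, G.
That is 4 wins.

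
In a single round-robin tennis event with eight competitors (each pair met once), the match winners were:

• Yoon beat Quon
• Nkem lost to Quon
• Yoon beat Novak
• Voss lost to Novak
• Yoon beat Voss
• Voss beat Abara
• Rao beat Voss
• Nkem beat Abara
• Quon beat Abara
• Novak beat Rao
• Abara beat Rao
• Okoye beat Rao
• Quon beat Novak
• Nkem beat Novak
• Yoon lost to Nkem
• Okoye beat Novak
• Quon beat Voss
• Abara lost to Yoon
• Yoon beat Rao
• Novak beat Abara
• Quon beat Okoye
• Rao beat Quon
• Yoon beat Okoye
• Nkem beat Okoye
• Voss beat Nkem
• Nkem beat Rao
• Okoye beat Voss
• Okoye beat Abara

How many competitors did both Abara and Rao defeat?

Abara beat: Rao.
Rao beat: Quon, Voss.
No one was beaten by both.

0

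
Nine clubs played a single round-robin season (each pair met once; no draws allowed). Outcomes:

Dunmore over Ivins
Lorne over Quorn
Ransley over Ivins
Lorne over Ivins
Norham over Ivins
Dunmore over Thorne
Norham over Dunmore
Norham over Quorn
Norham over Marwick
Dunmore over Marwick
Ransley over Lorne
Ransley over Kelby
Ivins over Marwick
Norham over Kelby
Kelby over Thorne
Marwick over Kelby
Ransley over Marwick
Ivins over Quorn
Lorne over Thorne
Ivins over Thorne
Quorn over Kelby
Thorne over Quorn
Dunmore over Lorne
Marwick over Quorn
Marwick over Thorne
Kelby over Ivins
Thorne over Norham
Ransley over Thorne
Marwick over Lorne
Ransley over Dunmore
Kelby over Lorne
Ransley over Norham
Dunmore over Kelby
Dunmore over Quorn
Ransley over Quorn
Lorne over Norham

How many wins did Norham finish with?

5

Norham's results: beat Dunmore, Quorn, Kelby, Ivins, Marwick; lost to Ransley, Lorne, Thorne.
That is 5 wins.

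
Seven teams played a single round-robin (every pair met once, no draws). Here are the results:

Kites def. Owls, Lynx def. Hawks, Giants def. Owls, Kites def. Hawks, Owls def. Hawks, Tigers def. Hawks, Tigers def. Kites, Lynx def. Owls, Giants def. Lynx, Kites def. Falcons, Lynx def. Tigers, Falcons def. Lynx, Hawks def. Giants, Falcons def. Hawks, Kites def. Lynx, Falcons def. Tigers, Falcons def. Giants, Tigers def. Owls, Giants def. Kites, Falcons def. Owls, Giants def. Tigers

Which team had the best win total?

Win totals: Hawks 1, Tigers 3, Giants 4, Falcons 5, Owls 1, Kites 4, Lynx 3.
Falcons leads with 5 wins (next highest: 4).

Falcons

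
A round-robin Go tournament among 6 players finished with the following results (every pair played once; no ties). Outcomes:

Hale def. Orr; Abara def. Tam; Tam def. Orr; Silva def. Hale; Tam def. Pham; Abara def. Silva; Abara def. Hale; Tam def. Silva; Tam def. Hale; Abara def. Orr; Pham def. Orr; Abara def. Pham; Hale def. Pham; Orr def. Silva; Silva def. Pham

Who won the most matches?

Abara

Win totals: Hale 2, Orr 1, Pham 1, Silva 2, Abara 5, Tam 4.
Abara leads with 5 wins (next highest: 4).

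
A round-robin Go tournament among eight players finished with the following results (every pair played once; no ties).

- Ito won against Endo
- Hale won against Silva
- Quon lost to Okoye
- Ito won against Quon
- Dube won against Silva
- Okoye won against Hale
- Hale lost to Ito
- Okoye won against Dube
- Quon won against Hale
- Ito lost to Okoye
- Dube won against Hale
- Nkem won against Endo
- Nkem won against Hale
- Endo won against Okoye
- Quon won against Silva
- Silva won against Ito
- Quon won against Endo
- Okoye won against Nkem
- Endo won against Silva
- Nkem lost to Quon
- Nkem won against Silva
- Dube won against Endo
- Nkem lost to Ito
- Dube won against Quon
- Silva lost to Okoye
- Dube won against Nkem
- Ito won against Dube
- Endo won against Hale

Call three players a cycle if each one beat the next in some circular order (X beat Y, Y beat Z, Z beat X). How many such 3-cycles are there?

Win totals: Dube 5, Endo 3, Silva 1, Nkem 3, Okoye 6, Quon 4, Hale 1, Ito 5.
A player with w wins dominates both others in C(w,2) triples; summing gives 10 + 3 + 0 + 3 + 15 + 6 + 0 + 10 = 47 transitive triples.
Total triples C(8,3) = 56, so cyclic triples = 56 − 47 = 9.

9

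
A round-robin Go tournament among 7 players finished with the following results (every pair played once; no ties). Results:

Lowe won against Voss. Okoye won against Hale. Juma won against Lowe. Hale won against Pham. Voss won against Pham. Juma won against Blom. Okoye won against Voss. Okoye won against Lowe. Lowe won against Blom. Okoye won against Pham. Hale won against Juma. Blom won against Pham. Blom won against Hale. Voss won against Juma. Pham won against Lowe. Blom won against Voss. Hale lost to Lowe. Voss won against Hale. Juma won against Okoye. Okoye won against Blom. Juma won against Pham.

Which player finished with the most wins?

Okoye

Win totals: Juma 4, Lowe 3, Pham 1, Hale 2, Blom 3, Voss 3, Okoye 5.
Okoye leads with 5 wins (next highest: 4).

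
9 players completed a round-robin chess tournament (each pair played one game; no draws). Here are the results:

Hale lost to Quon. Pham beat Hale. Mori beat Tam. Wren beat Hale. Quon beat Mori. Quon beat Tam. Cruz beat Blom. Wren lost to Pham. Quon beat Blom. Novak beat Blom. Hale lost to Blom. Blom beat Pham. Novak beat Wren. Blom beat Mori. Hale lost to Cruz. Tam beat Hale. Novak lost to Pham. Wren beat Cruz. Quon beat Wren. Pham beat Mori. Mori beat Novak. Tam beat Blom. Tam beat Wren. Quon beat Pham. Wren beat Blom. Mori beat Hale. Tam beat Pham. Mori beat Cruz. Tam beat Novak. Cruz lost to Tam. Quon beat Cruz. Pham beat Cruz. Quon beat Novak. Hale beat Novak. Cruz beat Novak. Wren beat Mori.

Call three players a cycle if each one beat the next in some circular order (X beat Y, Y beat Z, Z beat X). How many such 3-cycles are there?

12

Win totals: Mori 4, Novak 2, Tam 6, Cruz 3, Hale 1, Wren 4, Blom 3, Pham 5, Quon 8.
A player with w wins dominates both others in C(w,2) triples; summing gives 6 + 1 + 15 + 3 + 0 + 6 + 3 + 10 + 28 = 72 transitive triples.
Total triples C(9,3) = 84, so cyclic triples = 84 − 72 = 12.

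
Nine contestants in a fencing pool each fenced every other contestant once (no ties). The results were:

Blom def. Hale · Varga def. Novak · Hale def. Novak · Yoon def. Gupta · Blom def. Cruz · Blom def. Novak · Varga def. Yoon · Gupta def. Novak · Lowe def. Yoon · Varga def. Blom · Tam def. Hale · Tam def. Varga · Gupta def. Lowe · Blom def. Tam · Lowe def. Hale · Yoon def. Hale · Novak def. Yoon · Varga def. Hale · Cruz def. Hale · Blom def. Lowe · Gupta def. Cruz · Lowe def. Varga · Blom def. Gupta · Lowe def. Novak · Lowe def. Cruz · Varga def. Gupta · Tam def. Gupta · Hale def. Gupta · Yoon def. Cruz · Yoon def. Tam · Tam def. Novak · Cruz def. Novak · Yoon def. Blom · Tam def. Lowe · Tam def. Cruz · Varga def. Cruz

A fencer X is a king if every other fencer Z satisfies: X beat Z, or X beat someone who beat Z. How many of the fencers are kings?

5

Lowe reaches everyone (king).
Novak cannot reach Lowe, Varga in two steps.
Gupta cannot reach Tam, Blom in two steps.
Tam reaches everyone (king).
Hale cannot reach Tam, Varga, Blom in two steps.
Varga reaches everyone (king).
Yoon reaches everyone (king).
Blom reaches everyone (king).
Cruz cannot reach Lowe, Tam, Varga, Blom in two steps.
Kings: Lowe, Tam, Varga, Yoon, Blom — 5.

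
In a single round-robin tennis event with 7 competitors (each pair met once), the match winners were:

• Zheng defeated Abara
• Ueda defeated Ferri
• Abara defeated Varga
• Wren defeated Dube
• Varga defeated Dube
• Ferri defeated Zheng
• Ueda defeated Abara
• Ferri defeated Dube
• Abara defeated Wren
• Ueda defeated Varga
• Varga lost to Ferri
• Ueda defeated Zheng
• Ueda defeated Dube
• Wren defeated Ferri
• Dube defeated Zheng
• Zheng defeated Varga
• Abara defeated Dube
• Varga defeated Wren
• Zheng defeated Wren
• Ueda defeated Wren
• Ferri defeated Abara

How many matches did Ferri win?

Ferri's results: beat Varga, Zheng, Dube, Abara; lost to Ueda, Wren.
That is 4 wins.

4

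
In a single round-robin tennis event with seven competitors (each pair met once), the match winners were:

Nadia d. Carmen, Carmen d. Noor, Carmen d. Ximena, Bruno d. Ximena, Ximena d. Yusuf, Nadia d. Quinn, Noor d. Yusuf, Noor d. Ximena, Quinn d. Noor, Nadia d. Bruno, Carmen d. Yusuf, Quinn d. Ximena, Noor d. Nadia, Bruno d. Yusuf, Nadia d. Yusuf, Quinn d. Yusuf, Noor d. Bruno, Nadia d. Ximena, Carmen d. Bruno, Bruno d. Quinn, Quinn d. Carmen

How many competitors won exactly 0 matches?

1

Win totals: Bruno 3, Quinn 4, Ximena 1, Carmen 4, Nadia 5, Noor 4, Yusuf 0.
Exactly 0: Yusuf — 1 competitor.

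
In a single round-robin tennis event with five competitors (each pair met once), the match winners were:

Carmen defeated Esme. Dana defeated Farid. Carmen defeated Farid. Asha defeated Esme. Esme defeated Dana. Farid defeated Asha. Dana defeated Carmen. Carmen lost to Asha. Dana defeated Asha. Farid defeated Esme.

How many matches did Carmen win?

Carmen's results: beat Esme, Farid; lost to Dana, Asha.
That is 2 wins.

2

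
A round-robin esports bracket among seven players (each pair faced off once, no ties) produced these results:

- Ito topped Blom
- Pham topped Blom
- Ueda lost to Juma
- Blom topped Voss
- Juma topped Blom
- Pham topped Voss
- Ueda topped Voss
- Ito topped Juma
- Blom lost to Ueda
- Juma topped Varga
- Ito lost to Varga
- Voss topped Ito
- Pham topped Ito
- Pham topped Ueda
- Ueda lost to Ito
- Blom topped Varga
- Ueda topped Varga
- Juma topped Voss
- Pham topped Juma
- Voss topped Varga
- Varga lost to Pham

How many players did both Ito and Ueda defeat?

Ito beat: Blom, Ueda, Juma.
Ueda beat: Blom, Voss, Varga.
Both beat: Blom — 1.

1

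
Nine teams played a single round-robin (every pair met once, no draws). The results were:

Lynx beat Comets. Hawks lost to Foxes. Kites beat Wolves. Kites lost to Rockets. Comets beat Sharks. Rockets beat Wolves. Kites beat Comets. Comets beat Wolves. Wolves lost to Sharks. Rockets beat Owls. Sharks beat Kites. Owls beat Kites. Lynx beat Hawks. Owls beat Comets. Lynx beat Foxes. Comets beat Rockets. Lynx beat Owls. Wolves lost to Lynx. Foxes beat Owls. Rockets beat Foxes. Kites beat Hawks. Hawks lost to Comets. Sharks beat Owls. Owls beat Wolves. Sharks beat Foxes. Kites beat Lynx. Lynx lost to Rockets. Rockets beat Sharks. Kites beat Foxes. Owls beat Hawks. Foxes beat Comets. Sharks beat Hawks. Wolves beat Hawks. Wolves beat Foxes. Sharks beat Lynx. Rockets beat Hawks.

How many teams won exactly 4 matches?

Win totals: Rockets 7, Wolves 2, Foxes 3, Comets 4, Sharks 6, Kites 5, Lynx 5, Owls 4, Hawks 0.
Exactly 4: Comets, Owls — 2 teams.

2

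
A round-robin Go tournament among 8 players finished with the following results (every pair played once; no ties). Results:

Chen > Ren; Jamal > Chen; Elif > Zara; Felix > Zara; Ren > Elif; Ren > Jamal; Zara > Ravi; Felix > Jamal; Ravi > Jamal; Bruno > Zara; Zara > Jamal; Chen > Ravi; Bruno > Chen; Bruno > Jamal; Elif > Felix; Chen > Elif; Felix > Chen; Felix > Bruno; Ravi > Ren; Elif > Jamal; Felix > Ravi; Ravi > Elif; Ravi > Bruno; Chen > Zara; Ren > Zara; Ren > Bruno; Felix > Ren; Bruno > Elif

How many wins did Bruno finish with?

Bruno's results: beat Chen, Zara, Jamal, Elif; lost to Felix, Ravi, Ren.
That is 4 wins.

4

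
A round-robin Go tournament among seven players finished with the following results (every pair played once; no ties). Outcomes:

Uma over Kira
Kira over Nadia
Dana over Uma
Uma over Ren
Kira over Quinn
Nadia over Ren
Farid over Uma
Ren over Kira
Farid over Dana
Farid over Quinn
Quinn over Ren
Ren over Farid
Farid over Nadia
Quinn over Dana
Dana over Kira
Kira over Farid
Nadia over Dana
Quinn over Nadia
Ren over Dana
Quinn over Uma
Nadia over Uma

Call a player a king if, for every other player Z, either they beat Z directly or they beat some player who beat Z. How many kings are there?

Quinn reaches everyone (king).
Farid reaches everyone (king).
Kira reaches everyone (king).
Dana reaches everyone (king).
Nadia cannot reach Quinn in two steps.
Uma reaches everyone (king).
Ren reaches everyone (king).
Kings: Quinn, Farid, Kira, Dana, Uma, Ren — 6.

6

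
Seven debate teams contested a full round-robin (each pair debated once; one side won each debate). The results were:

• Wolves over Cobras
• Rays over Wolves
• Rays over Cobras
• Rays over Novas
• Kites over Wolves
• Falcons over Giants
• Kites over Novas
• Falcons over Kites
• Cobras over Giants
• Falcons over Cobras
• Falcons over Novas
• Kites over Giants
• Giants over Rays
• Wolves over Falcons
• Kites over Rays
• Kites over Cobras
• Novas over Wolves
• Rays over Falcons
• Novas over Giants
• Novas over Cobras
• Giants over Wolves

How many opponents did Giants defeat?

Giants' results: beat Rays, Wolves; lost to Novas, Cobras, Kites, Falcons.
That is 2 wins.

2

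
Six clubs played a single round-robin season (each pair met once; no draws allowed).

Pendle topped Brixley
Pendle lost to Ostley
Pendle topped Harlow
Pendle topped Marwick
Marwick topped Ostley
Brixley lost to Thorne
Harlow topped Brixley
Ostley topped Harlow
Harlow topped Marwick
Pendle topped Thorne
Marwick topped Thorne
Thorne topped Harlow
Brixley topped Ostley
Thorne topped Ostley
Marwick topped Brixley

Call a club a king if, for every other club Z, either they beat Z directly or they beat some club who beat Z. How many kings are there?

4

Ostley reaches everyone (king).
Marwick reaches everyone (king).
Harlow cannot reach Pendle in two steps.
Brixley cannot reach Marwick, Thorne in two steps.
Pendle reaches everyone (king).
Thorne reaches everyone (king).
Kings: Ostley, Marwick, Pendle, Thorne — 4.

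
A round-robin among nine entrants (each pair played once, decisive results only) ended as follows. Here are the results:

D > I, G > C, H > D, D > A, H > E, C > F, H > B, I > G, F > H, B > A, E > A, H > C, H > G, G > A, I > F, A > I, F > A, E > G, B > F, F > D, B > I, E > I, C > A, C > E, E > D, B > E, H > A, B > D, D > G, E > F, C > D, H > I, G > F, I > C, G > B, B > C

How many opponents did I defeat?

I's results: beat C, F, G; lost to A, B, D, E, H.
That is 3 wins.

3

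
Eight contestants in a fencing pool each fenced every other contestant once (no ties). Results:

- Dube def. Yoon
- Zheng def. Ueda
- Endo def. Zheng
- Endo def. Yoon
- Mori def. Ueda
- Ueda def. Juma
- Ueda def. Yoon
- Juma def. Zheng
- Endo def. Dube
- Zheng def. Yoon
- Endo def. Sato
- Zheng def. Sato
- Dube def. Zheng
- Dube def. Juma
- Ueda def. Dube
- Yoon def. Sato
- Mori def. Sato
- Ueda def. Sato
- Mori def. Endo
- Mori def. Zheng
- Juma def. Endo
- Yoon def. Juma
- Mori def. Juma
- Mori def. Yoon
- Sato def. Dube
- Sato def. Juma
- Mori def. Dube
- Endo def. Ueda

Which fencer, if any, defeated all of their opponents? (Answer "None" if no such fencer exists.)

Mori

Mori has 7 wins out of 7 opponents — a perfect record.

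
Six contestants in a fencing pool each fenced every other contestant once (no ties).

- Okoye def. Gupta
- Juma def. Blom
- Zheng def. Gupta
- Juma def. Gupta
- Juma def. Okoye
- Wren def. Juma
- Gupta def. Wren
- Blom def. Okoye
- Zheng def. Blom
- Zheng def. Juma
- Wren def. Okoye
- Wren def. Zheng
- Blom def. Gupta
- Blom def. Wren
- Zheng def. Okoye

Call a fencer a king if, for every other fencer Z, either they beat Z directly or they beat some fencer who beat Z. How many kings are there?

3

Okoye cannot reach Zheng, Blom, Juma in two steps.
Gupta cannot reach Blom in two steps.
Zheng reaches everyone (king).
Blom reaches everyone (king).
Juma cannot reach Zheng in two steps.
Wren reaches everyone (king).
Kings: Zheng, Blom, Wren — 3.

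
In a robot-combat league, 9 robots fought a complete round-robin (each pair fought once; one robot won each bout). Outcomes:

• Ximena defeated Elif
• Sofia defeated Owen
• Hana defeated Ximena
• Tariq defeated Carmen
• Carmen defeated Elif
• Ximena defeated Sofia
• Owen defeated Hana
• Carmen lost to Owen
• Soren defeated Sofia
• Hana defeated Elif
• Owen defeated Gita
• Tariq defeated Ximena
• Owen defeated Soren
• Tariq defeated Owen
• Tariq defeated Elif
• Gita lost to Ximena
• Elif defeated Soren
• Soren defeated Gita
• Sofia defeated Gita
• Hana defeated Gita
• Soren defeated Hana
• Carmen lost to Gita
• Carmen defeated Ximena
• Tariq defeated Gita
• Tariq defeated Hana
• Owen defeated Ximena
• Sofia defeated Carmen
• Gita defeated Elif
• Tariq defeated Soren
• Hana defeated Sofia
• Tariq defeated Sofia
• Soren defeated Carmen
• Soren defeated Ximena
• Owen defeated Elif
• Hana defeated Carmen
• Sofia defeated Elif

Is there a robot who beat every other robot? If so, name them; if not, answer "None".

Tariq

Tariq has 8 wins out of 8 opponents — a perfect record.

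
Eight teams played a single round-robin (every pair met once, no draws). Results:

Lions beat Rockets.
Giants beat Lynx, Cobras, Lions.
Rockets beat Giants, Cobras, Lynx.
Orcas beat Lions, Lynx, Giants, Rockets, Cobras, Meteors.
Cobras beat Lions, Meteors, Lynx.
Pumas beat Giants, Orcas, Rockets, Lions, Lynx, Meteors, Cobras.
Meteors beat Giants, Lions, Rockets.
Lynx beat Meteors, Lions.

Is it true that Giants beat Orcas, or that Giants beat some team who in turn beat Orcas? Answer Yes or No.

No

Giants did not beat Orcas directly.
Giants beat Cobras, Lynx, Lions, but each of them lost to Orcas. No two-step path.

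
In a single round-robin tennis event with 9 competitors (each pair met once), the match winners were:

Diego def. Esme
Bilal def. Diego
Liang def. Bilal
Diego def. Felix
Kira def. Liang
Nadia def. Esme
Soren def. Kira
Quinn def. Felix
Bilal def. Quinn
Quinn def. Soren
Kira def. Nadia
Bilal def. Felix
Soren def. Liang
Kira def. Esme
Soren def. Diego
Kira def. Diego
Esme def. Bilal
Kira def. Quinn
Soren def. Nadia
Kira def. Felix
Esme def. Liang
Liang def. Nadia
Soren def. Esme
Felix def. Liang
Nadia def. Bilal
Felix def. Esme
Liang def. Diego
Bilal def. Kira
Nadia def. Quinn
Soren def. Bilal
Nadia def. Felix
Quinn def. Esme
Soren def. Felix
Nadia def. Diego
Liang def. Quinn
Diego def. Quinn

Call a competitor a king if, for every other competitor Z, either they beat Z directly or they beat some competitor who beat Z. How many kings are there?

Nadia reaches everyone (king).
Kira reaches everyone (king).
Felix cannot reach Kira, Soren in two steps.
Liang reaches everyone (king).
Diego cannot reach Nadia, Kira in two steps.
Quinn reaches everyone (king).
Bilal reaches everyone (king).
Esme cannot reach Soren in two steps.
Soren reaches everyone (king).
Kings: Nadia, Kira, Liang, Quinn, Bilal, Soren — 6.

6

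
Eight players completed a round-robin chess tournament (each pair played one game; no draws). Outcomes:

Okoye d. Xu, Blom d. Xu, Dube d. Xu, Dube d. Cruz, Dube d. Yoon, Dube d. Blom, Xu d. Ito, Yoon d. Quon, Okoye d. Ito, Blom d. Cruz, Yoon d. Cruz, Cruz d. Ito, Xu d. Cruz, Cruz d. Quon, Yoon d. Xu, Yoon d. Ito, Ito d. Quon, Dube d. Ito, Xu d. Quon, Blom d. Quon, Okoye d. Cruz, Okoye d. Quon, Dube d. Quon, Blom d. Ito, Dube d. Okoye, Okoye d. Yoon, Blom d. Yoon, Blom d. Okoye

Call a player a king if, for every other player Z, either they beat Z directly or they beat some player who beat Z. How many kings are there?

Cruz cannot reach Xu, Dube, Yoon, Blom, Okoye in two steps.
Xu cannot reach Dube, Yoon, Blom, Okoye in two steps.
Dube reaches everyone (king).
Yoon cannot reach Dube, Blom, Okoye in two steps.
Quon cannot reach Cruz, Xu, Dube, Yoon, Blom, Ito, Okoye in two steps.
Blom cannot reach Dube in two steps.
Ito cannot reach Cruz, Xu, Dube, Yoon, Blom, Okoye in two steps.
Okoye cannot reach Dube, Blom in two steps.
Kings: Dube — 1.

1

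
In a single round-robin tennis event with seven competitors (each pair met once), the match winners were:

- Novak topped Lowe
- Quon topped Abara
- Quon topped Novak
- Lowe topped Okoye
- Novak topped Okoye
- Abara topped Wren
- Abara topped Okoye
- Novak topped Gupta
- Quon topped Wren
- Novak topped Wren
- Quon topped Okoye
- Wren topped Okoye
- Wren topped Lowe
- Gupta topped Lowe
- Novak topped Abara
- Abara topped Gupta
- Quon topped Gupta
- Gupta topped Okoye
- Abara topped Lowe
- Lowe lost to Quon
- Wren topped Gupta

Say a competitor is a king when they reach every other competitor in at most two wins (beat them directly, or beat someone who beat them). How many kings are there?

1

Wren cannot reach Abara, Quon, Novak in two steps.
Abara cannot reach Quon, Novak in two steps.
Lowe cannot reach Wren, Abara, Gupta, Quon, Novak in two steps.
Gupta cannot reach Wren, Abara, Quon, Novak in two steps.
Okoye cannot reach Wren, Abara, Lowe, Gupta, Quon, Novak in two steps.
Quon reaches everyone (king).
Novak cannot reach Quon in two steps.
Kings: Quon — 1.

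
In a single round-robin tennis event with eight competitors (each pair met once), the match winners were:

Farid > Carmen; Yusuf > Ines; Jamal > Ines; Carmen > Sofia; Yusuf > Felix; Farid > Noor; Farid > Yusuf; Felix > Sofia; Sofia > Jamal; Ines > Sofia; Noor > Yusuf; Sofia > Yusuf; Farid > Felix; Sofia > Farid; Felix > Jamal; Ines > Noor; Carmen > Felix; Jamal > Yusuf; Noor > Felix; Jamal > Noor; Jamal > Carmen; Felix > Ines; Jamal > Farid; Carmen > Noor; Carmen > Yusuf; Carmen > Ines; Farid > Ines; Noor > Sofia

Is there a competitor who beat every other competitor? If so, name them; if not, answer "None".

Highest win total is Jamal with 5 (out of 7 possible).
Jamal lost to Felix, Sofia, so no competitor went undefeated.

None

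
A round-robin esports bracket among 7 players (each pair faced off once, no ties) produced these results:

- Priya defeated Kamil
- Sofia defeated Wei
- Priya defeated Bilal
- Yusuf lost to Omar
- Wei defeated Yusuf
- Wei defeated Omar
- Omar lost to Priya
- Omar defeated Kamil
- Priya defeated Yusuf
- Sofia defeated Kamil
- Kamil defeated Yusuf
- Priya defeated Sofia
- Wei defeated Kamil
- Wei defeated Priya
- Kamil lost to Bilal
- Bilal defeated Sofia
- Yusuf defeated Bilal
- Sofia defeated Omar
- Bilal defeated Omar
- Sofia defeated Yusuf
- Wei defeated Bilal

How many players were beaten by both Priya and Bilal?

Priya beat: Bilal, Omar, Yusuf, Kamil, Sofia.
Bilal beat: Omar, Kamil, Sofia.
Both beat: Omar, Kamil, Sofia — 3.

3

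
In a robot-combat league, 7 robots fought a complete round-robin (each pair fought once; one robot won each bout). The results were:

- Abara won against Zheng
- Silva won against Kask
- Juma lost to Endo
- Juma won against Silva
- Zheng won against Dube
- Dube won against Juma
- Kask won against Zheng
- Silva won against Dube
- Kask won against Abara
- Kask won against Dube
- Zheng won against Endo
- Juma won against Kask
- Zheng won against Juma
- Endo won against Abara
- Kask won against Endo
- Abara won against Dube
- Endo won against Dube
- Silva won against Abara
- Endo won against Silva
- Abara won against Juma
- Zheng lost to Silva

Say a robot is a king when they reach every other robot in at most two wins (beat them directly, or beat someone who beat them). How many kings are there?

Kask reaches everyone (king).
Abara reaches everyone (king).
Endo reaches everyone (king).
Dube cannot reach Abara, Endo, Zheng in two steps.
Juma reaches everyone (king).
Silva reaches everyone (king).
Zheng reaches everyone (king).
Kings: Kask, Abara, Endo, Juma, Silva, Zheng — 6.

6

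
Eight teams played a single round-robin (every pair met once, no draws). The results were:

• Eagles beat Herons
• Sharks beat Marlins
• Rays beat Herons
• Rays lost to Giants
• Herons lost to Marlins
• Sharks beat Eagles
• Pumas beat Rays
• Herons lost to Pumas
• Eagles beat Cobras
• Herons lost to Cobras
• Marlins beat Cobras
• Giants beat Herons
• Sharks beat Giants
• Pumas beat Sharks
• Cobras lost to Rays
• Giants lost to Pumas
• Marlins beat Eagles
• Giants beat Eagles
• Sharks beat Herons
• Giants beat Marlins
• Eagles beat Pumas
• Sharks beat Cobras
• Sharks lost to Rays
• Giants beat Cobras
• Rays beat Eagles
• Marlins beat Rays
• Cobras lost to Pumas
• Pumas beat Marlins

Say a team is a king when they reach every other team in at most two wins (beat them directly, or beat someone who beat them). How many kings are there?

5

Marlins cannot reach Giants in two steps.
Sharks reaches everyone (king).
Herons cannot reach Marlins, Sharks, Giants, Eagles, Rays, Cobras, Pumas in two steps.
Giants reaches everyone (king).
Eagles reaches everyone (king).
Rays reaches everyone (king).
Cobras cannot reach Marlins, Sharks, Giants, Eagles, Rays, Pumas in two steps.
Pumas reaches everyone (king).
Kings: Sharks, Giants, Eagles, Rays, Pumas — 5.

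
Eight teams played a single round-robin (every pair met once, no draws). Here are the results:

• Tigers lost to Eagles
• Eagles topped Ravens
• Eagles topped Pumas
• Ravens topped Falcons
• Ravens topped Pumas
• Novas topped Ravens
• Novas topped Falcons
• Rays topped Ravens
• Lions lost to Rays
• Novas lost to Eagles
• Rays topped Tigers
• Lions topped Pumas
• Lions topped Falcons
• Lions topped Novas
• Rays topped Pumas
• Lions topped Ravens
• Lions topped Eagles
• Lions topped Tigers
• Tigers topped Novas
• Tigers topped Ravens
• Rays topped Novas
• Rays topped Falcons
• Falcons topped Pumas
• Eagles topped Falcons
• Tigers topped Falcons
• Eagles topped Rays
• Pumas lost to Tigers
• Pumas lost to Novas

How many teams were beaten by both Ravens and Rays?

Ravens beat: Falcons, Pumas.
Rays beat: Falcons, Tigers, Pumas, Lions, Novas, Ravens.
Both beat: Falcons, Pumas — 2.

2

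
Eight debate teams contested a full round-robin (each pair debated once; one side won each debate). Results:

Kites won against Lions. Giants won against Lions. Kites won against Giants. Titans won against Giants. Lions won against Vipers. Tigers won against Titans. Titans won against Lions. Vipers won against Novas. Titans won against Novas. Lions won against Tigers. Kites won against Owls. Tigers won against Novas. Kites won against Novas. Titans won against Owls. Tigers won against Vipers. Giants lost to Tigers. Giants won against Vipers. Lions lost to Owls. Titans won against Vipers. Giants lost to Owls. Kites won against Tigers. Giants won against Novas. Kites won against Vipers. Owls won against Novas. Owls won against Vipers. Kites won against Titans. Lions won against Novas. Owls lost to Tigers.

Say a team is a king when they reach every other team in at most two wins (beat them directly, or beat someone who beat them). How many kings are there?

1

Titans cannot reach Kites in two steps.
Giants cannot reach Titans, Owls, Kites in two steps.
Lions cannot reach Kites in two steps.
Novas cannot reach Titans, Giants, Lions, Owls, Vipers, Kites, Tigers in two steps.
Owls cannot reach Titans, Kites in two steps.
Vipers cannot reach Titans, Giants, Lions, Owls, Kites, Tigers in two steps.
Kites reaches everyone (king).
Tigers cannot reach Kites in two steps.
Kings: Kites — 1.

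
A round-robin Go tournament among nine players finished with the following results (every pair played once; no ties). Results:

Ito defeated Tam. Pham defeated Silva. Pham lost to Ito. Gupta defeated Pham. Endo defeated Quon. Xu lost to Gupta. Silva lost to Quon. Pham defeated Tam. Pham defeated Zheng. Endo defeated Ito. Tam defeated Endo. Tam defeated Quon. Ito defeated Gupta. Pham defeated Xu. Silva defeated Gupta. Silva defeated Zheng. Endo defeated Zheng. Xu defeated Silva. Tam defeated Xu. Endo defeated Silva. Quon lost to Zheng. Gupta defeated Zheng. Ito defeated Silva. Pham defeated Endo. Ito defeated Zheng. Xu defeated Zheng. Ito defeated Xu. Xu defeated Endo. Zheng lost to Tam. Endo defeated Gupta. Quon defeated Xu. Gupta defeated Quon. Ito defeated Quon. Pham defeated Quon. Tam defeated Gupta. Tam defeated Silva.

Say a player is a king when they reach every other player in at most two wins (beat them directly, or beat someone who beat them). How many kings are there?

Gupta cannot reach Ito in two steps.
Xu cannot reach Pham, Tam in two steps.
Endo reaches everyone (king).
Silva cannot reach Endo, Ito, Tam in two steps.
Zheng cannot reach Gupta, Endo, Ito, Pham, Tam in two steps.
Quon cannot reach Ito, Pham, Tam in two steps.
Ito reaches everyone (king).
Pham reaches everyone (king).
Tam reaches everyone (king).
Kings: Endo, Ito, Pham, Tam — 4.

4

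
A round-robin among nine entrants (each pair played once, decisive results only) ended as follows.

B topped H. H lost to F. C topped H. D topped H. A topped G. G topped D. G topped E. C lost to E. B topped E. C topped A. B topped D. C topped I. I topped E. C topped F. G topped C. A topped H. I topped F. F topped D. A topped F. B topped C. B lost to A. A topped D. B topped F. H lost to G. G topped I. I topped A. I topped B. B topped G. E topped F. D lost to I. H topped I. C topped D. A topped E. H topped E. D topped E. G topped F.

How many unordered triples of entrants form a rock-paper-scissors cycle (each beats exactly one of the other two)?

Win totals: A 6, B 6, C 5, D 2, E 2, F 2, G 6, H 2, I 5.
An entrant with w wins dominates both others in C(w,2) triples; summing gives 15 + 15 + 10 + 1 + 1 + 1 + 15 + 1 + 10 = 69 transitive triples.
Total triples C(9,3) = 84, so cyclic triples = 84 − 69 = 15.

15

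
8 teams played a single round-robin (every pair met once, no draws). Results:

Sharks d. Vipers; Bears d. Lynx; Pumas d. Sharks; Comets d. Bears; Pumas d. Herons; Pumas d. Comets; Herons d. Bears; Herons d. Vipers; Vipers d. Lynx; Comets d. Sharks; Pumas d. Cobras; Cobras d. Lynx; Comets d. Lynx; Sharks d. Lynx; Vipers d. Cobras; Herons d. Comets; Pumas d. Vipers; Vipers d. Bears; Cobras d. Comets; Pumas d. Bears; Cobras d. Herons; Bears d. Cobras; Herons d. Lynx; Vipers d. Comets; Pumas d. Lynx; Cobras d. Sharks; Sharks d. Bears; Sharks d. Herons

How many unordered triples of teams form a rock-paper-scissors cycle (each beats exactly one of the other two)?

7

Win totals: Comets 3, Sharks 4, Herons 4, Lynx 0, Bears 2, Cobras 4, Pumas 7, Vipers 4.
A team with w wins dominates both others in C(w,2) triples; summing gives 3 + 6 + 6 + 0 + 1 + 6 + 21 + 6 = 49 transitive triples.
Total triples C(8,3) = 56, so cyclic triples = 56 − 49 = 7.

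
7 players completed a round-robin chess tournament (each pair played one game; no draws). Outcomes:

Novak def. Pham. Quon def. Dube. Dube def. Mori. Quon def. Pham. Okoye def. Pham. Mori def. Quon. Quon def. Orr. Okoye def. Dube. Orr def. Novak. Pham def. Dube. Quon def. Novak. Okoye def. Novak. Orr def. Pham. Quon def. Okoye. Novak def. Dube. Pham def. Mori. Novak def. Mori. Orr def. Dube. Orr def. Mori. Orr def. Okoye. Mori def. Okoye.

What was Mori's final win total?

2

Mori's results: beat Quon, Okoye; lost to Dube, Orr, Novak, Pham.
That is 2 wins.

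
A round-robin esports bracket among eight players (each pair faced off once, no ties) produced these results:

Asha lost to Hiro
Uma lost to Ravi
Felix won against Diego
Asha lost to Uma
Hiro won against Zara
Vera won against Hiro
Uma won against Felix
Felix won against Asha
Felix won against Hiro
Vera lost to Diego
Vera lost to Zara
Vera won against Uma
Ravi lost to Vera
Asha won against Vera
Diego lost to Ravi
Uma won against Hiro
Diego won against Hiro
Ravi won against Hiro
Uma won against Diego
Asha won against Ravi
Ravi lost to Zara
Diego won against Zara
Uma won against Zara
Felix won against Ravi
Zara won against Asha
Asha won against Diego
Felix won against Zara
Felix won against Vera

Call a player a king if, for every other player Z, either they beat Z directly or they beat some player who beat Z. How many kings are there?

4

Uma reaches everyone (king).
Diego cannot reach Felix in two steps.
Hiro cannot reach Uma, Felix in two steps.
Vera reaches everyone (king).
Zara cannot reach Felix in two steps.
Felix reaches everyone (king).
Asha cannot reach Felix in two steps.
Ravi reaches everyone (king).
Kings: Uma, Vera, Felix, Ravi — 4.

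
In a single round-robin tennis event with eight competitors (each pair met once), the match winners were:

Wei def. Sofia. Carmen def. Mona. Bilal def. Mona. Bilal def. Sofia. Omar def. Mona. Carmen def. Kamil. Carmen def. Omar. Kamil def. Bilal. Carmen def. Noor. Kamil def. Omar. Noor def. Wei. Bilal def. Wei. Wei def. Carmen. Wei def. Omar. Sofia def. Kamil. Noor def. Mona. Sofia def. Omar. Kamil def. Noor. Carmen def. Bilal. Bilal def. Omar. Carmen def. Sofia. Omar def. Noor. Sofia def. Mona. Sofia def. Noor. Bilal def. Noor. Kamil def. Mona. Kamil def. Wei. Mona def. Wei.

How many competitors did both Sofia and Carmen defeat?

Sofia beat: Kamil, Mona, Noor, Omar.
Carmen beat: Kamil, Mona, Noor, Sofia, Bilal, Omar.
Both beat: Kamil, Mona, Noor, Omar — 4.

4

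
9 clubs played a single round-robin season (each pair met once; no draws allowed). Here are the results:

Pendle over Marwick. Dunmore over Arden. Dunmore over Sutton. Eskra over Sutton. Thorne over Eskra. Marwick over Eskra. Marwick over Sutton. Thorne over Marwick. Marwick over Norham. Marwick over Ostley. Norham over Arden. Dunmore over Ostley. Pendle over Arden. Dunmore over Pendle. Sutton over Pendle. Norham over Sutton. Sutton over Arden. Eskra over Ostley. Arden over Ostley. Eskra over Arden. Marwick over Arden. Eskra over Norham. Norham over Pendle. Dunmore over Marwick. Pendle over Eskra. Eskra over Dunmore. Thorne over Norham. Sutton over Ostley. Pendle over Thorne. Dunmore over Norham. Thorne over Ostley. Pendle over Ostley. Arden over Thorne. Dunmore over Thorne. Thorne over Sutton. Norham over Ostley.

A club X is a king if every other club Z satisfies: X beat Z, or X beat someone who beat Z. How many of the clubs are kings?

Ostley cannot reach Thorne, Pendle, Norham, Sutton, Marwick, Arden, Eskra, Dunmore in two steps.
Thorne reaches everyone (king).
Pendle reaches everyone (king).
Norham cannot reach Dunmore in two steps.
Sutton cannot reach Norham, Dunmore in two steps.
Marwick reaches everyone (king).
Arden cannot reach Pendle, Dunmore in two steps.
Eskra reaches everyone (king).
Dunmore reaches everyone (king).
Kings: Thorne, Pendle, Marwick, Eskra, Dunmore — 5.

5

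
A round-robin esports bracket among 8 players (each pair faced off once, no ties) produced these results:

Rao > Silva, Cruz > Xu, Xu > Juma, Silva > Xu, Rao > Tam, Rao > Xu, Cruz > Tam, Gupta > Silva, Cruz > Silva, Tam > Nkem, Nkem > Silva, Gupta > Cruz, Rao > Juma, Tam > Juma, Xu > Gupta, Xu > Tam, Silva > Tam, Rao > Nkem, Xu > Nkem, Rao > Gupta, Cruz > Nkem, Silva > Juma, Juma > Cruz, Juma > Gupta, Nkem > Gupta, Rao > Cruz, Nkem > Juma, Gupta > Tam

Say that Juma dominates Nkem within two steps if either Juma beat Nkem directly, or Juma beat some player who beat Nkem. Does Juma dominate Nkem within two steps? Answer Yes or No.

Juma did not beat Nkem directly.
Juma beat Gupta, Cruz. Of those, Cruz beat Nkem.

Yes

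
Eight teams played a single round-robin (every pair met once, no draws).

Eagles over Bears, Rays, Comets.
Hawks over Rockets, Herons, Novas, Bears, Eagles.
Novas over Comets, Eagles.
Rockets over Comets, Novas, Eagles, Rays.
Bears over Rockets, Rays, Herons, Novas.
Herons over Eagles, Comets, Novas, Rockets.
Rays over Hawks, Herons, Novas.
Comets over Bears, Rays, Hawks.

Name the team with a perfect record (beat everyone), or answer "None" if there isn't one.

None

Highest win total is Hawks with 5 (out of 7 possible).
Hawks lost to Comets, Rays, so no team went undefeated.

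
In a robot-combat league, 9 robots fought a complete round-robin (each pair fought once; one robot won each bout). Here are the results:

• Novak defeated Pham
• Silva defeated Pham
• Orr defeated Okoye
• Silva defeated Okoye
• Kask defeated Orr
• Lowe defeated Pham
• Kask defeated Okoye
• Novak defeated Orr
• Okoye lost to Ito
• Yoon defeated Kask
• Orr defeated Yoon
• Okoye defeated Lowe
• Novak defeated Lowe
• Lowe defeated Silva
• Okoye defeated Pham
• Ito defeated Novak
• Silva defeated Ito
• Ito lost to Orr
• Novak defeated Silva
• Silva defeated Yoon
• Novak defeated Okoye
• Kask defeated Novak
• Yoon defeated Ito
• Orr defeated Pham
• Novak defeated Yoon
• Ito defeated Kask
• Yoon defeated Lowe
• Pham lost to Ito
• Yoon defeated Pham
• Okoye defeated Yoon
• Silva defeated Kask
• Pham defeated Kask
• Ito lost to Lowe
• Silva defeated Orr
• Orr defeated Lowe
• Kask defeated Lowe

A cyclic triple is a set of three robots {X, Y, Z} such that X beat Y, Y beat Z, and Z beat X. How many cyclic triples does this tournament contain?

Win totals: Orr 5, Silva 6, Yoon 4, Ito 4, Okoye 3, Lowe 3, Pham 1, Novak 6, Kask 4.
A robot with w wins dominates both others in C(w,2) triples; summing gives 10 + 15 + 6 + 6 + 3 + 3 + 0 + 15 + 6 = 64 transitive triples.
Total triples C(9,3) = 84, so cyclic triples = 84 − 64 = 20.

20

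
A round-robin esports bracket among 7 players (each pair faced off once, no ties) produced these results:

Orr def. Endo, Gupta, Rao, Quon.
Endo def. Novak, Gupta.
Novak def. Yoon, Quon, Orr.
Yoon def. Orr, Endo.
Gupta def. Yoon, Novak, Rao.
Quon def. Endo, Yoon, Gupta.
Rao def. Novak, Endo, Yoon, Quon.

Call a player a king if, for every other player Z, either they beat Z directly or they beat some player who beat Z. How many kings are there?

7

Yoon reaches everyone (king).
Novak reaches everyone (king).
Rao reaches everyone (king).
Gupta reaches everyone (king).
Quon reaches everyone (king).
Orr reaches everyone (king).
Endo reaches everyone (king).
Kings: Yoon, Novak, Rao, Gupta, Quon, Orr, Endo — 7.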